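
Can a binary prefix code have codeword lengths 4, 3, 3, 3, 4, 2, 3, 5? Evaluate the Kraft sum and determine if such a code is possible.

0.90625; yes

With common denominator 2^5 = 32: Σ 2^(−ℓᵢ) = 2/32 + 4/32 + 4/32 + 4/32 + 2/32 + 8/32 + 4/32 + 1/32 = 29/32 = 0.90625.
Kraft's inequality requires Σ ≤ 1; here Σ = 0.90625 ≤ 1, so such a prefix code exists.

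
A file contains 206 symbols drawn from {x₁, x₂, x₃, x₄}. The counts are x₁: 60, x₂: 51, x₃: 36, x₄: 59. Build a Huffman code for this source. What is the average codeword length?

Probabilities are the counts divided by 206.
Repeatedly combine the two least-probable nodes; the expected code length is the sum of the merged weights.
merge 18/103 + 51/206 → 87/206
merge 59/206 + 30/103 → 119/206
merge 87/206 + 119/206 → 1
L = 87/206 + 119/206 + 1 = 2 bits/symbol.

2 bits/symbol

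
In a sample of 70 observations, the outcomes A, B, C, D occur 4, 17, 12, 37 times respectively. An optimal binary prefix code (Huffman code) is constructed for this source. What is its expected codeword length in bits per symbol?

1.7 bits/symbol

Probabilities are the counts divided by 70.
Repeatedly combine the two least-probable nodes; the expected code length is the sum of the merged weights.
merge 2/35 + 6/35 → 8/35
merge 8/35 + 17/70 → 33/70
merge 33/70 + 37/70 → 1
L = 8/35 + 33/70 + 1 = 17/10 = 1.7 bits/symbol.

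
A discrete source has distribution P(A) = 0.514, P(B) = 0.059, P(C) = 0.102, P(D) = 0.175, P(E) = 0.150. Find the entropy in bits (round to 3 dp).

H = −Σ pᵢ log₂ pᵢ.
−0.514·log₂(0.514) = 0.4935
−0.059·log₂(0.059) = 0.2409
−0.102·log₂(0.102) = 0.3359
−0.175·log₂(0.175) = 0.4401
−0.150·log₂(0.150) = 0.4105
Sum ≈ 1.9209 → 1.921 bits.

1.921 bits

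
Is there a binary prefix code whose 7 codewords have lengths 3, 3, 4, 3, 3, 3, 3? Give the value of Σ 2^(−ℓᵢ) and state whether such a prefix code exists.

With common denominator 2^4 = 16: Σ 2^(−ℓᵢ) = 2/16 + 2/16 + 1/16 + 2/16 + 2/16 + 2/16 + 2/16 = 13/16 = 0.8125.
Kraft's inequality requires Σ ≤ 1; here Σ = 0.8125 ≤ 1, so such a prefix code exists.

0.8125; yes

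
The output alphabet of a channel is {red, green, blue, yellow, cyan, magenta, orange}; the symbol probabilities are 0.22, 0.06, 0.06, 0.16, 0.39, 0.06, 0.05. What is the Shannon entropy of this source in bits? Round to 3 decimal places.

2.380 bits

H = −Σ pᵢ log₂ pᵢ.
−0.22·log₂(0.22) = 0.4806
−0.06·log₂(0.06) = 0.2435
−0.06·log₂(0.06) = 0.2435
−0.16·log₂(0.16) = 0.4230
−0.39·log₂(0.39) = 0.5298
−0.06·log₂(0.06) = 0.2435
−0.05·log₂(0.05) = 0.2161
Sum ≈ 2.3801 → 2.380 bits.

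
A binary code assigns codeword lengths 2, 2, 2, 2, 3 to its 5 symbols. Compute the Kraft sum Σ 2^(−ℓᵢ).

1.125

With common denominator 2^3 = 8: Σ 2^(−ℓᵢ) = 2/8 + 2/8 + 2/8 + 2/8 + 1/8 = 9/8 = 1.125.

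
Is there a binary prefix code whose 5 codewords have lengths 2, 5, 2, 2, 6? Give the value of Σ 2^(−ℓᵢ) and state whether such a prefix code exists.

0.796875; yes

With common denominator 2^6 = 64: Σ 2^(−ℓᵢ) = 16/64 + 2/64 + 16/64 + 16/64 + 1/64 = 51/64 = 0.796875.
Kraft's inequality requires Σ ≤ 1; here Σ = 0.796875 ≤ 1, so such a prefix code exists.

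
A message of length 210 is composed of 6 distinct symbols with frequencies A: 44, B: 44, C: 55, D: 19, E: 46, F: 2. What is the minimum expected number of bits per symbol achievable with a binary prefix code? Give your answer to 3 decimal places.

Probabilities are the counts divided by 210.
Repeatedly combine the two least-probable nodes; the expected code length is the sum of the merged weights.
merge 1/105 + 19/210 → 1/10
merge 1/10 + 22/105 → 13/42
merge 22/105 + 23/105 → 3/7
merge 11/42 + 13/42 → 4/7
merge 3/7 + 4/7 → 1
L = 1/10 + 13/42 + 3/7 + 4/7 + 1 = 253/105 ≈ 2.410 bits/symbol.

2.410 bits/symbol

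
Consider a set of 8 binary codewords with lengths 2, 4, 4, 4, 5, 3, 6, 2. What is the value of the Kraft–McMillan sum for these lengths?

With common denominator 2^6 = 64: Σ 2^(−ℓᵢ) = 16/64 + 4/64 + 4/64 + 4/64 + 2/64 + 8/64 + 1/64 + 16/64 = 55/64 = 0.859375.

0.859375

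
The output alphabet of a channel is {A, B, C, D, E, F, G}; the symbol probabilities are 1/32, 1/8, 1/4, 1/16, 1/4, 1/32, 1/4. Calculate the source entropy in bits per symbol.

Each probability is a power of 1/2, so log₂(1/p) is an integer.
H = Σ p·log₂(1/p) = 1/32·5 + 1/8·3 + 1/4·2 + 1/16·4 + 1/4·2 + 1/32·5 + 1/4·2 = 2.4375 bits.

2.4375 bits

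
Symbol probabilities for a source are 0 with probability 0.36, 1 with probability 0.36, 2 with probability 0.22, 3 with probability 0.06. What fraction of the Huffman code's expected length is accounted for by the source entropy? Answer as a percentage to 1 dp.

Entropy H = −Σ p log₂ p ≈ 1.7853 bits.
Huffman merges: 3/50+11/50→7/25; 7/25+9/25→16/25; 9/25+16/25→1. L = 48/25 ≈ 1.9200.
Efficiency = H/L = 1.7853/1.9200 = 93.0%.

93.0%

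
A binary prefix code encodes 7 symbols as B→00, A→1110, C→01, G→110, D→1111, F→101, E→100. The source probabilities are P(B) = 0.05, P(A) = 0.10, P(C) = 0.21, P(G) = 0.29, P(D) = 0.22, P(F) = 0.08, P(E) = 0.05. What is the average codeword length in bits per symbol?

L̄ = Σ pᵢ·ℓᵢ = 0.05·2 + 0.10·4 + 0.21·2 + 0.29·3 + 0.22·4 + 0.08·3 + 0.05·3 = 3.06 bits/symbol.

3.06 bits/symbol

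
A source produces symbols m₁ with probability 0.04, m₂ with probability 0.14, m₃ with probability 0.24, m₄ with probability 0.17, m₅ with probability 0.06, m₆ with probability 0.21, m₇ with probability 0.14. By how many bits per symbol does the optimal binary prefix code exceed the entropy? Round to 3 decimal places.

Entropy H = −Σ p log₂ p ≈ 2.6251 bits.
Huffman merges: 1/25+3/50→1/10; 1/10+7/50→6/25; 7/50+17/100→31/100; 21/100+6/25→9/20; 6/25+31/100→11/20; 9/20+11/20→1. L = 53/20 ≈ 2.6500.
L − H = 2.6500 − 2.6251 = 0.025 bits.

0.025 bits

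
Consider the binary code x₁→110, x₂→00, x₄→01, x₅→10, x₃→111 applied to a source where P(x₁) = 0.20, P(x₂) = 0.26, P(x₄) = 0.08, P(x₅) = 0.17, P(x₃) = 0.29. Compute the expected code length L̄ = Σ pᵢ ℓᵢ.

L̄ = Σ pᵢ·ℓᵢ = 0.20·3 + 0.26·2 + 0.08·2 + 0.17·2 + 0.29·3 = 2.49 bits/symbol.

2.49 bits/symbol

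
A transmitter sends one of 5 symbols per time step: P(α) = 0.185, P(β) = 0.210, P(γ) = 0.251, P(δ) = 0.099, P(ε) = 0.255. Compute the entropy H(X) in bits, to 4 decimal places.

2.2568 bits

H = −Σ pᵢ log₂ pᵢ.
−0.185·log₂(0.185) = 0.4504
−0.210·log₂(0.210) = 0.4728
−0.251·log₂(0.251) = 0.5006
−0.099·log₂(0.099) = 0.3303
−0.255·log₂(0.255) = 0.5027
Sum ≈ 2.2568 → 2.2568 bits.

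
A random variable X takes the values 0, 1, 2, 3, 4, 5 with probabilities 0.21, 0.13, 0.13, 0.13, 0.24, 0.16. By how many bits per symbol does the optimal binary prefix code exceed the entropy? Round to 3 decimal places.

Entropy H = −Σ p log₂ p ≈ 2.5379 bits.
Huffman merges: 13/100+13/100→13/50; 13/100+4/25→29/100; 21/100+6/25→9/20; 13/50+29/100→11/20; 9/20+11/20→1. L = 51/20 ≈ 2.5500.
L − H = 2.5500 − 2.5379 = 0.012 bits.

0.012 bits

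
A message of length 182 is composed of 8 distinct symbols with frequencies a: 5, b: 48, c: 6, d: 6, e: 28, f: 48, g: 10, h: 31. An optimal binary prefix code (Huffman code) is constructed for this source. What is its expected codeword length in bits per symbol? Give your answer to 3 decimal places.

Probabilities are the counts divided by 182.
Repeatedly combine the two least-probable nodes; the expected code length is the sum of the merged weights.
merge 5/182 + 3/91 → 11/182
merge 3/91 + 5/91 → 8/91
merge 11/182 + 8/91 → 27/182
merge 27/182 + 2/13 → 55/182
merge 31/182 + 24/91 → 79/182
merge 24/91 + 55/182 → 103/182
merge 79/182 + 103/182 → 1
L = 11/182 + 8/91 + 27/182 + 55/182 + 79/182 + 103/182 + 1 = 473/182 ≈ 2.599 bits/symbol.

2.599 bits/symbol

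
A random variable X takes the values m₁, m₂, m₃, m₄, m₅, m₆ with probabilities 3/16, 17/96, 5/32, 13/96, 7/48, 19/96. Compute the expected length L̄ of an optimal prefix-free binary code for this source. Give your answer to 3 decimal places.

2.615 bits/symbol

Repeatedly combine the two least-probable nodes; the expected code length is the sum of the merged weights.
merge 13/96 + 7/48 → 9/32
merge 5/32 + 17/96 → 1/3
merge 3/16 + 19/96 → 37/96
merge 9/32 + 1/3 → 59/96
merge 37/96 + 59/96 → 1
L = 9/32 + 1/3 + 37/96 + 59/96 + 1 = 251/96 ≈ 2.615 bits/symbol.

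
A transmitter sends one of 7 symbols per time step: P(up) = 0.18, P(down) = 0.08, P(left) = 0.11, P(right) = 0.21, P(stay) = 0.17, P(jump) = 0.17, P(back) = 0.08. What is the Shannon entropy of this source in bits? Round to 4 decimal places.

H = −Σ pᵢ log₂ pᵢ.
−0.18·log₂(0.18) = 0.4453
−0.08·log₂(0.08) = 0.2915
−0.11·log₂(0.11) = 0.3503
−0.21·log₂(0.21) = 0.4728
−0.17·log₂(0.17) = 0.4346
−0.17·log₂(0.17) = 0.4346
−0.08·log₂(0.08) = 0.2915
Sum ≈ 2.7206 → 2.7206 bits.

2.7206 bits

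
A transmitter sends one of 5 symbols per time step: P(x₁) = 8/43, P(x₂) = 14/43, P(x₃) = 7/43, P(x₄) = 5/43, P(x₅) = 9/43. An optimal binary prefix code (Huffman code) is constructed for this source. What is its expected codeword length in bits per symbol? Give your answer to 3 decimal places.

Repeatedly combine the two least-probable nodes; the expected code length is the sum of the merged weights.
merge 5/43 + 7/43 → 12/43
merge 8/43 + 9/43 → 17/43
merge 12/43 + 14/43 → 26/43
merge 17/43 + 26/43 → 1
L = 12/43 + 17/43 + 26/43 + 1 = 98/43 ≈ 2.279 bits/symbol.

2.279 bits/symbol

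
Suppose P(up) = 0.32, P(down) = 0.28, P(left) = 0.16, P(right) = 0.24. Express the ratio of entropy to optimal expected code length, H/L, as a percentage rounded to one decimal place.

Entropy H = −Σ p log₂ p ≈ 1.9574 bits.
Huffman merges: 4/25+6/25→2/5; 7/25+8/25→3/5; 2/5+3/5→1. L = 2 ≈ 2.0000.
Efficiency = H/L = 1.9574/2.0000 = 97.9%.

97.9%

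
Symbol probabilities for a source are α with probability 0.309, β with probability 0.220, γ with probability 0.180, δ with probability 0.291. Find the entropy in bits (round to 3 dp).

H = −Σ pᵢ log₂ pᵢ.
−0.309·log₂(0.309) = 0.5235
−0.220·log₂(0.220) = 0.4806
−0.180·log₂(0.180) = 0.4453
−0.291·log₂(0.291) = 0.5182
Sum ≈ 1.9677 → 1.968 bits.

1.968 bits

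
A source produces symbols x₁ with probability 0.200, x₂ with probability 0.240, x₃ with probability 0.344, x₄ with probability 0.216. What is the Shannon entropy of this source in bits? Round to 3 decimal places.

H = −Σ pᵢ log₂ pᵢ.
−0.200·log₂(0.200) = 0.4644
−0.240·log₂(0.240) = 0.4941
−0.344·log₂(0.344) = 0.5296
−0.216·log₂(0.216) = 0.4776
Sum ≈ 1.9657 → 1.966 bits.

1.966 bits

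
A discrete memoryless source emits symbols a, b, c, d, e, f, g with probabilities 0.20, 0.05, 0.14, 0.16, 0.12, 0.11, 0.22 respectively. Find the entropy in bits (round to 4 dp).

2.6985 bits

H = −Σ pᵢ log₂ pᵢ.
−0.20·log₂(0.20) = 0.4644
−0.05·log₂(0.05) = 0.2161
−0.14·log₂(0.14) = 0.3971
−0.16·log₂(0.16) = 0.4230
−0.12·log₂(0.12) = 0.3671
−0.11·log₂(0.11) = 0.3503
−0.22·log₂(0.22) = 0.4806
Sum ≈ 2.6985 → 2.6985 bits.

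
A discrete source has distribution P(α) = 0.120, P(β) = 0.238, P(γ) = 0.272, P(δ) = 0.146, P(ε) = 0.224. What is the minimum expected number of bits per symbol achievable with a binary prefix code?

Repeatedly combine the two least-probable nodes; the expected code length is the sum of the merged weights.
merge 3/25 + 73/500 → 133/500
merge 28/125 + 119/500 → 231/500
merge 133/500 + 34/125 → 269/500
merge 231/500 + 269/500 → 1
L = 133/500 + 231/500 + 269/500 + 1 = 1133/500 = 2.266 bits/symbol.

2.266 bits/symbol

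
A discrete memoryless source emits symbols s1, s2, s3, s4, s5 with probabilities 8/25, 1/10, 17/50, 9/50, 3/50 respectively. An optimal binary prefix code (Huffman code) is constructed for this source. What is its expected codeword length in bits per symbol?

2.16 bits/symbol

Repeatedly combine the two least-probable nodes; the expected code length is the sum of the merged weights.
merge 3/50 + 1/10 → 4/25
merge 4/25 + 9/50 → 17/50
merge 8/25 + 17/50 → 33/50
merge 17/50 + 33/50 → 1
L = 4/25 + 17/50 + 33/50 + 1 = 54/25 = 2.16 bits/symbol.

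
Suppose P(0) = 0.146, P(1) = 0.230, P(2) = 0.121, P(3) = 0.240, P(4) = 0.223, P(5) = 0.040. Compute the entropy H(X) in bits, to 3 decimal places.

2.424 bits

H = −Σ pᵢ log₂ pᵢ.
−0.146·log₂(0.146) = 0.4053
−0.230·log₂(0.230) = 0.4877
−0.121·log₂(0.121) = 0.3687
−0.240·log₂(0.240) = 0.4941
−0.223·log₂(0.223) = 0.4828
−0.040·log₂(0.040) = 0.1858
Sum ≈ 2.4243 → 2.424 bits.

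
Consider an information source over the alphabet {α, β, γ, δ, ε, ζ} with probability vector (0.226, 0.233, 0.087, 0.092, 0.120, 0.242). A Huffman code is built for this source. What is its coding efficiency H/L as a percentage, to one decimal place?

99.3%

Entropy H = −Σ p log₂ p ≈ 2.4602 bits.
Huffman merges: 87/1000+23/250→179/1000; 3/25+179/1000→299/1000; 113/500+233/1000→459/1000; 121/500+299/1000→541/1000; 459/1000+541/1000→1. L = 1239/500 ≈ 2.4780.
Efficiency = H/L = 2.4602/2.4780 = 99.3%.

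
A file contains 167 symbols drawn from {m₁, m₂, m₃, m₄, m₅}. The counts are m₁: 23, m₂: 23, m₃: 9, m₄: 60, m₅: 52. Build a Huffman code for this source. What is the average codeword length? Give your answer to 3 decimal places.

2.162 bits/symbol

Probabilities are the counts divided by 167.
Repeatedly combine the two least-probable nodes; the expected code length is the sum of the merged weights.
merge 9/167 + 23/167 → 32/167
merge 23/167 + 32/167 → 55/167
merge 52/167 + 55/167 → 107/167
merge 60/167 + 107/167 → 1
L = 32/167 + 55/167 + 107/167 + 1 = 361/167 ≈ 2.162 bits/symbol.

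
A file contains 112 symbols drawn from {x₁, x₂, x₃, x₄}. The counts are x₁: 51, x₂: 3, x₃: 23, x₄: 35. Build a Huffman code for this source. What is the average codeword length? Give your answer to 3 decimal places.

Probabilities are the counts divided by 112.
Repeatedly combine the two least-probable nodes; the expected code length is the sum of the merged weights.
merge 3/112 + 23/112 → 13/56
merge 13/56 + 5/16 → 61/112
merge 51/112 + 61/112 → 1
L = 13/56 + 61/112 + 1 = 199/112 ≈ 1.777 bits/symbol.

1.777 bits/symbol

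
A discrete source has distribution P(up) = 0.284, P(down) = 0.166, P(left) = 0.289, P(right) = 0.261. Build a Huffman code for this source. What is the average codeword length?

2 bits/symbol

Repeatedly combine the two least-probable nodes; the expected code length is the sum of the merged weights.
merge 83/500 + 261/1000 → 427/1000
merge 71/250 + 289/1000 → 573/1000
merge 427/1000 + 573/1000 → 1
L = 427/1000 + 573/1000 + 1 = 2 bits/symbol.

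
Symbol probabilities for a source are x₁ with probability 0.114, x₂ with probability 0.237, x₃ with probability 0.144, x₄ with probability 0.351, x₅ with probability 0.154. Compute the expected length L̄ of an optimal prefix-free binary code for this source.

2.258 bits/symbol

Repeatedly combine the two least-probable nodes; the expected code length is the sum of the merged weights.
merge 57/500 + 18/125 → 129/500
merge 77/500 + 237/1000 → 391/1000
merge 129/500 + 351/1000 → 609/1000
merge 391/1000 + 609/1000 → 1
L = 129/500 + 391/1000 + 609/1000 + 1 = 1129/500 = 2.258 bits/symbol.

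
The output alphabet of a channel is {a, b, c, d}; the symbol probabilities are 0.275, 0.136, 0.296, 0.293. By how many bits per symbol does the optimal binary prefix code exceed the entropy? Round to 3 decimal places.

Entropy H = −Σ p log₂ p ≈ 1.9424 bits.
Huffman merges: 17/125+11/40→411/1000; 293/1000+37/125→589/1000; 411/1000+589/1000→1. L = 2 ≈ 2.0000.
L − H = 2.0000 − 1.9424 = 0.058 bits.

0.058 bits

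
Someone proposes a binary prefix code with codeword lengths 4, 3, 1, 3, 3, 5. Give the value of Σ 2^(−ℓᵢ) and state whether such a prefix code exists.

With common denominator 2^5 = 32: Σ 2^(−ℓᵢ) = 2/32 + 4/32 + 16/32 + 4/32 + 4/32 + 1/32 = 31/32 = 0.96875.
Kraft's inequality requires Σ ≤ 1; here Σ = 0.96875 ≤ 1, so such a prefix code exists.

0.96875; yes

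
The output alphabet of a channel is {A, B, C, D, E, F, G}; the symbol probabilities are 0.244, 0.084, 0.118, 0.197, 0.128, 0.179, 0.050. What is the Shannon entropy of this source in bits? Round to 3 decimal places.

H = −Σ pᵢ log₂ pᵢ.
−0.244·log₂(0.244) = 0.4966
−0.084·log₂(0.084) = 0.3002
−0.118·log₂(0.118) = 0.3638
−0.197·log₂(0.197) = 0.4617
−0.128·log₂(0.128) = 0.3796
−0.179·log₂(0.179) = 0.4443
−0.050·log₂(0.050) = 0.2161
Sum ≈ 2.6622 → 2.662 bits.

2.662 bits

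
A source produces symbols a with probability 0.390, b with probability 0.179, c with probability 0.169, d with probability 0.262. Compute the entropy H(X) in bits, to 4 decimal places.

1.9138 bits

H = −Σ pᵢ log₂ pᵢ.
−0.390·log₂(0.390) = 0.5298
−0.179·log₂(0.179) = 0.4443
−0.169·log₂(0.169) = 0.4335
−0.262·log₂(0.262) = 0.5063
Sum ≈ 1.9138 → 1.9138 bits.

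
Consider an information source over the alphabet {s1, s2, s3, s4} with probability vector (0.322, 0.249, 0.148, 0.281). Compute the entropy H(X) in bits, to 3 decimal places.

H = −Σ pᵢ log₂ pᵢ.
−0.322·log₂(0.322) = 0.5264
−0.249·log₂(0.249) = 0.4994
−0.148·log₂(0.148) = 0.4079
−0.281·log₂(0.281) = 0.5146
Sum ≈ 1.9484 → 1.948 bits.

1.948 bits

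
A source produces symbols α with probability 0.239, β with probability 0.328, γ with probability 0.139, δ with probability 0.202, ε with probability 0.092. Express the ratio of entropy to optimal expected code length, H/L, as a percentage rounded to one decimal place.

Entropy H = −Σ p log₂ p ≈ 2.1995 bits.
Huffman merges: 23/250+139/1000→231/1000; 101/500+231/1000→433/1000; 239/1000+41/125→567/1000; 433/1000+567/1000→1. L = 2231/1000 ≈ 2.2310.
Efficiency = H/L = 2.1995/2.2310 = 98.6%.

98.6%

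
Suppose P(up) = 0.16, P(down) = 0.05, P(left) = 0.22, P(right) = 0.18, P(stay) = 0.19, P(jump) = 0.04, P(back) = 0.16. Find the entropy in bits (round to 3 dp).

2.629 bits

H = −Σ pᵢ log₂ pᵢ.
−0.16·log₂(0.16) = 0.4230
−0.05·log₂(0.05) = 0.2161
−0.22·log₂(0.22) = 0.4806
−0.18·log₂(0.18) = 0.4453
−0.19·log₂(0.19) = 0.4552
−0.04·log₂(0.04) = 0.1858
−0.16·log₂(0.16) = 0.4230
Sum ≈ 2.6290 → 2.629 bits.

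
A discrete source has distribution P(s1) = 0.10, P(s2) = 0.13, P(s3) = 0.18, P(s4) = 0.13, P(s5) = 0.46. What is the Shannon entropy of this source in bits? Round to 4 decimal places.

H = −Σ pᵢ log₂ pᵢ.
−0.10·log₂(0.10) = 0.3322
−0.13·log₂(0.13) = 0.3826
−0.18·log₂(0.18) = 0.4453
−0.13·log₂(0.13) = 0.3826
−0.46·log₂(0.46) = 0.5153
Sum ≈ 2.0581 → 2.0581 bits.

2.0581 bits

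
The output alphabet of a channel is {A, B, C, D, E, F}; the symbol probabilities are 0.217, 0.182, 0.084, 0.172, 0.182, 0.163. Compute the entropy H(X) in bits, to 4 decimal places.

H = −Σ pᵢ log₂ pᵢ.
−0.217·log₂(0.217) = 0.4783
−0.182·log₂(0.182) = 0.4474
−0.084·log₂(0.084) = 0.3002
−0.172·log₂(0.172) = 0.4368
−0.182·log₂(0.182) = 0.4474
−0.163·log₂(0.163) = 0.4266
Sum ≈ 2.5366 → 2.5366 bits.

2.5366 bits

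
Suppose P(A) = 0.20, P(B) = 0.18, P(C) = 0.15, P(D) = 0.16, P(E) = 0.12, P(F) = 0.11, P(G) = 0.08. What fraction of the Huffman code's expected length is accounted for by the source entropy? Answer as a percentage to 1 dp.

Entropy H = −Σ p log₂ p ≈ 2.7521 bits.
Huffman merges: 2/25+11/100→19/100; 3/25+3/20→27/100; 4/25+9/50→17/50; 19/100+1/5→39/100; 27/100+17/50→61/100; 39/100+61/100→1. L = 14/5 ≈ 2.8000.
Efficiency = H/L = 2.7521/2.8000 = 98.3%.

98.3%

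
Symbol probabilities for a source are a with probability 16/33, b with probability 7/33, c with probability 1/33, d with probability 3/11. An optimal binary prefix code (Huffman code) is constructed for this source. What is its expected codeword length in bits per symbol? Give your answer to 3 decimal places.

1.758 bits/symbol

Repeatedly combine the two least-probable nodes; the expected code length is the sum of the merged weights.
merge 1/33 + 7/33 → 8/33
merge 8/33 + 3/11 → 17/33
merge 16/33 + 17/33 → 1
L = 8/33 + 17/33 + 1 = 58/33 ≈ 1.758 bits/symbol.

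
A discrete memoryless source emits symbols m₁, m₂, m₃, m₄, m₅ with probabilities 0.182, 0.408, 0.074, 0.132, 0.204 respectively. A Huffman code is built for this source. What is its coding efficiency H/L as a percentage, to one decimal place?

96.5%

Entropy H = −Σ p log₂ p ≈ 2.1065 bits.
Huffman merges: 37/500+33/250→103/500; 91/500+51/250→193/500; 103/500+193/500→74/125; 51/125+74/125→1. L = 273/125 ≈ 2.1840.
Efficiency = H/L = 2.1065/2.1840 = 96.5%.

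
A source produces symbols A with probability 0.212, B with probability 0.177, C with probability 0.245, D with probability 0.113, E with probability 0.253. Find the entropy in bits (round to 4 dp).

H = −Σ pᵢ log₂ pᵢ.
−0.212·log₂(0.212) = 0.4744
−0.177·log₂(0.177) = 0.4422
−0.245·log₂(0.245) = 0.4971
−0.113·log₂(0.113) = 0.3555
−0.253·log₂(0.253) = 0.5016
Sum ≈ 2.2708 → 2.2708 bits.

2.2708 bits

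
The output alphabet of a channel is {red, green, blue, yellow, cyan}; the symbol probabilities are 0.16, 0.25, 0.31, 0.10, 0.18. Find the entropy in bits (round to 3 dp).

2.224 bits

H = −Σ pᵢ log₂ pᵢ.
−0.16·log₂(0.16) = 0.4230
−0.25·log₂(0.25) = 0.5000
−0.31·log₂(0.31) = 0.5238
−0.10·log₂(0.10) = 0.3322
−0.18·log₂(0.18) = 0.4453
Sum ≈ 2.2243 → 2.224 bits.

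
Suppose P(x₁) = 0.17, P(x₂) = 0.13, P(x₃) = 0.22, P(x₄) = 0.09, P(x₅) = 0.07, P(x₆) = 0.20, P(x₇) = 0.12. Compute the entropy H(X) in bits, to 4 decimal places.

2.7105 bits

H = −Σ pᵢ log₂ pᵢ.
−0.17·log₂(0.17) = 0.4346
−0.13·log₂(0.13) = 0.3826
−0.22·log₂(0.22) = 0.4806
−0.09·log₂(0.09) = 0.3127
−0.07·log₂(0.07) = 0.2686
−0.20·log₂(0.20) = 0.4644
−0.12·log₂(0.12) = 0.3671
Sum ≈ 2.7105 → 2.7105 bits.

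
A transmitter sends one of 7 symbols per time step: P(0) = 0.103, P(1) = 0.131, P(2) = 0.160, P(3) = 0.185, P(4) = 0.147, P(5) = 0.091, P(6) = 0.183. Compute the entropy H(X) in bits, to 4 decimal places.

2.7649 bits

H = −Σ pᵢ log₂ pᵢ.
−0.103·log₂(0.103) = 0.3378
−0.131·log₂(0.131) = 0.3841
−0.160·log₂(0.160) = 0.4230
−0.185·log₂(0.185) = 0.4504
−0.147·log₂(0.147) = 0.4066
−0.091·log₂(0.091) = 0.3147
−0.183·log₂(0.183) = 0.4484
Sum ≈ 2.7649 → 2.7649 bits.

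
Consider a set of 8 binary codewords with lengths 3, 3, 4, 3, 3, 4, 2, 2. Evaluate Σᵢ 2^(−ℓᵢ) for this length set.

1.125

With common denominator 2^4 = 16: Σ 2^(−ℓᵢ) = 2/16 + 2/16 + 1/16 + 2/16 + 2/16 + 1/16 + 4/16 + 4/16 = 18/16 = 1.125.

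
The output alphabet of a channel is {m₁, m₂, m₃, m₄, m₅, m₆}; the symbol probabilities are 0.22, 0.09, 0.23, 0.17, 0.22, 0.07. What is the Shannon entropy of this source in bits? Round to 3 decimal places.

H = −Σ pᵢ log₂ pᵢ.
−0.22·log₂(0.22) = 0.4806
−0.09·log₂(0.09) = 0.3127
−0.23·log₂(0.23) = 0.4877
−0.17·log₂(0.17) = 0.4346
−0.22·log₂(0.22) = 0.4806
−0.07·log₂(0.07) = 0.2686
Sum ≈ 2.4646 → 2.465 bits.

2.465 bits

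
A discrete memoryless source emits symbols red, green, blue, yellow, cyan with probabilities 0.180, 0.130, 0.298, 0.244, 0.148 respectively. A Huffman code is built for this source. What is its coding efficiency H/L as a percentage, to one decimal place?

Entropy H = −Σ p log₂ p ≈ 2.2529 bits.
Huffman merges: 13/100+37/250→139/500; 9/50+61/250→53/125; 139/500+149/500→72/125; 53/125+72/125→1. L = 1139/500 ≈ 2.2780.
Efficiency = H/L = 2.2529/2.2780 = 98.9%.

98.9%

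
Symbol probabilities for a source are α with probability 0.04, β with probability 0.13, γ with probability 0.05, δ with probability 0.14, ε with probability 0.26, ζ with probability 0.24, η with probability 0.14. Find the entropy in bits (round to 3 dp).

2.578 bits

H = −Σ pᵢ log₂ pᵢ.
−0.04·log₂(0.04) = 0.1858
−0.13·log₂(0.13) = 0.3826
−0.05·log₂(0.05) = 0.2161
−0.14·log₂(0.14) = 0.3971
−0.26·log₂(0.26) = 0.5053
−0.24·log₂(0.24) = 0.4941
−0.14·log₂(0.14) = 0.3971
Sum ≈ 2.5781 → 2.578 bits.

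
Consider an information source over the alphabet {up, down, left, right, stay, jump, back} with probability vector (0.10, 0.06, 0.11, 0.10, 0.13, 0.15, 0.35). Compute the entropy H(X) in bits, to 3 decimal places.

2.581 bits

H = −Σ pᵢ log₂ pᵢ.
−0.10·log₂(0.10) = 0.3322
−0.06·log₂(0.06) = 0.2435
−0.11·log₂(0.11) = 0.3503
−0.10·log₂(0.10) = 0.3322
−0.13·log₂(0.13) = 0.3826
−0.15·log₂(0.15) = 0.4105
−0.35·log₂(0.35) = 0.5301
Sum ≈ 2.5815 → 2.581 bits.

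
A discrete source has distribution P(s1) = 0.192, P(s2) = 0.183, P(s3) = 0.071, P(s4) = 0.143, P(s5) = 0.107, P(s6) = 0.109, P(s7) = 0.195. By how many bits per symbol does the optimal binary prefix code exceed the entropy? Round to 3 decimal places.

0.060 bits

Entropy H = −Σ p log₂ p ≈ 2.7311 bits.
Huffman merges: 71/1000+107/1000→89/500; 109/1000+143/1000→63/250; 89/500+183/1000→361/1000; 24/125+39/200→387/1000; 63/250+361/1000→613/1000; 387/1000+613/1000→1. L = 2791/1000 ≈ 2.7910.
L − H = 2.7910 − 2.7311 = 0.060 bits.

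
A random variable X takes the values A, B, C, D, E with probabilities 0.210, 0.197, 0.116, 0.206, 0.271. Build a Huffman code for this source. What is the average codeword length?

Repeatedly combine the two least-probable nodes; the expected code length is the sum of the merged weights.
merge 29/250 + 197/1000 → 313/1000
merge 103/500 + 21/100 → 52/125
merge 271/1000 + 313/1000 → 73/125
merge 52/125 + 73/125 → 1
L = 313/1000 + 52/125 + 73/125 + 1 = 2313/1000 = 2.313 bits/symbol.

2.313 bits/symbol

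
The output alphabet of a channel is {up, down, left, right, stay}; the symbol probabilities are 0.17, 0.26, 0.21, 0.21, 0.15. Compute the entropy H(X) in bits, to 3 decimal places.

H = −Σ pᵢ log₂ pᵢ.
−0.17·log₂(0.17) = 0.4346
−0.26·log₂(0.26) = 0.5053
−0.21·log₂(0.21) = 0.4728
−0.21·log₂(0.21) = 0.4728
−0.15·log₂(0.15) = 0.4105
Sum ≈ 2.2961 → 2.296 bits.

2.296 bits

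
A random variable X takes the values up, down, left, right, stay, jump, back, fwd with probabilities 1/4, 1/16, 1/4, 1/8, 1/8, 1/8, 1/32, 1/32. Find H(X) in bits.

Each probability is a power of 1/2, so log₂(1/p) is an integer.
H = Σ p·log₂(1/p) = 1/4·2 + 1/16·4 + 1/4·2 + 1/8·3 + 1/8·3 + 1/8·3 + 1/32·5 + 1/32·5 = 2.6875 bits.

2.6875 bits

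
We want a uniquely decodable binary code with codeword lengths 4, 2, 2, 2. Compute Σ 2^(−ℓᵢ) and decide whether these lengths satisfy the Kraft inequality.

0.8125; yes

With common denominator 2^4 = 16: Σ 2^(−ℓᵢ) = 1/16 + 4/16 + 4/16 + 4/16 = 13/16 = 0.8125.
Kraft's inequality requires Σ ≤ 1; here Σ = 0.8125 ≤ 1, so such a prefix code exists.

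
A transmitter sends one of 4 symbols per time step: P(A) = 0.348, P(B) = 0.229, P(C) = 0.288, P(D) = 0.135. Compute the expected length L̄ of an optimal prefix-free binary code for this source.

2 bits/symbol

Repeatedly combine the two least-probable nodes; the expected code length is the sum of the merged weights.
merge 27/200 + 229/1000 → 91/250
merge 36/125 + 87/250 → 159/250
merge 91/250 + 159/250 → 1
L = 91/250 + 159/250 + 1 = 2 bits/symbol.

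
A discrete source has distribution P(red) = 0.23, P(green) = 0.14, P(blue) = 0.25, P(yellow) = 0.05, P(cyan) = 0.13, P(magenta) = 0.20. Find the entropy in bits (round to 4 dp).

H = −Σ pᵢ log₂ pᵢ.
−0.23·log₂(0.23) = 0.4877
−0.14·log₂(0.14) = 0.3971
−0.25·log₂(0.25) = 0.5000
−0.05·log₂(0.05) = 0.2161
−0.13·log₂(0.13) = 0.3826
−0.20·log₂(0.20) = 0.4644
Sum ≈ 2.4479 → 2.4479 bits.

2.4479 bits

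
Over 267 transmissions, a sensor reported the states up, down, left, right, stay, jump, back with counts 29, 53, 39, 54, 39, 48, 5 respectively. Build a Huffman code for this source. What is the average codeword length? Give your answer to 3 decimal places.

Probabilities are the counts divided by 267.
Repeatedly combine the two least-probable nodes; the expected code length is the sum of the merged weights.
merge 5/267 + 29/267 → 34/267
merge 34/267 + 13/89 → 73/267
merge 13/89 + 16/89 → 29/89
merge 53/267 + 18/89 → 107/267
merge 73/267 + 29/89 → 160/267
merge 107/267 + 160/267 → 1
L = 34/267 + 73/267 + 29/89 + 107/267 + 160/267 + 1 = 728/267 ≈ 2.727 bits/symbol.

2.727 bits/symbol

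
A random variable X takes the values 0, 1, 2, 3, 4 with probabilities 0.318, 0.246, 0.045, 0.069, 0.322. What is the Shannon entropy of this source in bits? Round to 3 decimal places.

2.017 bits

H = −Σ pᵢ log₂ pᵢ.
−0.318·log₂(0.318) = 0.5256
−0.246·log₂(0.246) = 0.4977
−0.045·log₂(0.045) = 0.2013
−0.069·log₂(0.069) = 0.2662
−0.322·log₂(0.322) = 0.5264
Sum ≈ 2.0173 → 2.017 bits.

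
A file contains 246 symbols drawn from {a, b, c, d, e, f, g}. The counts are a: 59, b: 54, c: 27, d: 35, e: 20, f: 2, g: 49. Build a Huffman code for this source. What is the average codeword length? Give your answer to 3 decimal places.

2.630 bits/symbol

Probabilities are the counts divided by 246.
Repeatedly combine the two least-probable nodes; the expected code length is the sum of the merged weights.
merge 1/123 + 10/123 → 11/123
merge 11/123 + 9/82 → 49/246
merge 35/246 + 49/246 → 14/41
merge 49/246 + 9/41 → 103/246
merge 59/246 + 14/41 → 143/246
merge 103/246 + 143/246 → 1
L = 11/123 + 49/246 + 14/41 + 103/246 + 143/246 + 1 = 647/246 ≈ 2.630 bits/symbol.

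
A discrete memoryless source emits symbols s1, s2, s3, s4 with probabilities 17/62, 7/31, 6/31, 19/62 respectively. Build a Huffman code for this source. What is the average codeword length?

2 bits/symbol

Repeatedly combine the two least-probable nodes; the expected code length is the sum of the merged weights.
merge 6/31 + 7/31 → 13/31
merge 17/62 + 19/62 → 18/31
merge 13/31 + 18/31 → 1
L = 13/31 + 18/31 + 1 = 2 bits/symbol.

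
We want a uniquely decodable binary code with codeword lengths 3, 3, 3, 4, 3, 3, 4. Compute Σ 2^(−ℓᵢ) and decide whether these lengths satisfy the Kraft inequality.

0.75; yes

With common denominator 2^4 = 16: Σ 2^(−ℓᵢ) = 2/16 + 2/16 + 2/16 + 1/16 + 2/16 + 2/16 + 1/16 = 12/16 = 0.75.
Kraft's inequality requires Σ ≤ 1; here Σ = 0.75 ≤ 1, so such a prefix code exists.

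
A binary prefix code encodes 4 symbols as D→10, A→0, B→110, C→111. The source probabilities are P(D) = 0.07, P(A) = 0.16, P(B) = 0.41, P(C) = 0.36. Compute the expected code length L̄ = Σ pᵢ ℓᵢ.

2.61 bits/symbol

L̄ = Σ pᵢ·ℓᵢ = 0.07·2 + 0.16·1 + 0.41·3 + 0.36·3 = 2.61 bits/symbol.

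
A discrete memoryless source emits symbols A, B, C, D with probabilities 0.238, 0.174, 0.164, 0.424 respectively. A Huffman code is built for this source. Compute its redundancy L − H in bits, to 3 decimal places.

Entropy H = −Σ p log₂ p ≈ 1.8845 bits.
Huffman merges: 41/250+87/500→169/500; 119/500+169/500→72/125; 53/125+72/125→1. L = 957/500 ≈ 1.9140.
L − H = 1.9140 − 1.8845 = 0.030 bits.

0.030 bits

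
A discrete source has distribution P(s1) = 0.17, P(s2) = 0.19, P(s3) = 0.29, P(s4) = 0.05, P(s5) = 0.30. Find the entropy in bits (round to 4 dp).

2.1449 bits

H = −Σ pᵢ log₂ pᵢ.
−0.17·log₂(0.17) = 0.4346
−0.19·log₂(0.19) = 0.4552
−0.29·log₂(0.29) = 0.5179
−0.05·log₂(0.05) = 0.2161
−0.30·log₂(0.30) = 0.5211
Sum ≈ 2.1449 → 2.1449 bits.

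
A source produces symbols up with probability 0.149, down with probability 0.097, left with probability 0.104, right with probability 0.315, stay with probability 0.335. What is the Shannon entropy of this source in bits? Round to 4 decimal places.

2.1289 bits

H = −Σ pᵢ log₂ pᵢ.
−0.149·log₂(0.149) = 0.4092
−0.097·log₂(0.097) = 0.3265
−0.104·log₂(0.104) = 0.3396
−0.315·log₂(0.315) = 0.5250
−0.335·log₂(0.335) = 0.5286
Sum ≈ 2.1289 → 2.1289 bits.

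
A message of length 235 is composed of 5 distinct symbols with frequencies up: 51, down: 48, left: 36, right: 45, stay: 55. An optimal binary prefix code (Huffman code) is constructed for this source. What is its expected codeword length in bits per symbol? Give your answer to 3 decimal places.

Probabilities are the counts divided by 235.
Repeatedly combine the two least-probable nodes; the expected code length is the sum of the merged weights.
merge 36/235 + 9/47 → 81/235
merge 48/235 + 51/235 → 99/235
merge 11/47 + 81/235 → 136/235
merge 99/235 + 136/235 → 1
L = 81/235 + 99/235 + 136/235 + 1 = 551/235 ≈ 2.345 bits/symbol.

2.345 bits/symbol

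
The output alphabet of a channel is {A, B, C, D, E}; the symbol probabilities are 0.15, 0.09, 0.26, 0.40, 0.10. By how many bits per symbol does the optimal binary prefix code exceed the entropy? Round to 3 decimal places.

Entropy H = −Σ p log₂ p ≈ 2.0895 bits.
Huffman merges: 9/100+1/10→19/100; 3/20+19/100→17/50; 13/50+17/50→3/5; 2/5+3/5→1. L = 213/100 ≈ 2.1300.
L − H = 2.1300 − 2.0895 = 0.041 bits.

0.041 bits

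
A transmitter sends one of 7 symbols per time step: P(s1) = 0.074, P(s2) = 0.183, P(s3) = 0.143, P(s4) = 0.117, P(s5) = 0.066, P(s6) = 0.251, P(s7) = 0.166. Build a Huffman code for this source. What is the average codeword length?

Repeatedly combine the two least-probable nodes; the expected code length is the sum of the merged weights.
merge 33/500 + 37/500 → 7/50
merge 117/1000 + 7/50 → 257/1000
merge 143/1000 + 83/500 → 309/1000
merge 183/1000 + 251/1000 → 217/500
merge 257/1000 + 309/1000 → 283/500
merge 217/500 + 283/500 → 1
L = 7/50 + 257/1000 + 309/1000 + 217/500 + 283/500 + 1 = 1353/500 = 2.706 bits/symbol.

2.706 bits/symbol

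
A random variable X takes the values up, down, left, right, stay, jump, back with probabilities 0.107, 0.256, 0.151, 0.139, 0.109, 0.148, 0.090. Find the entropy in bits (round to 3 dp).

2.725 bits

H = −Σ pᵢ log₂ pᵢ.
−0.107·log₂(0.107) = 0.3450
−0.256·log₂(0.256) = 0.5032
−0.151·log₂(0.151) = 0.4118
−0.139·log₂(0.139) = 0.3957
−0.109·log₂(0.109) = 0.3485
−0.148·log₂(0.148) = 0.4079
−0.090·log₂(0.090) = 0.3127
Sum ≈ 2.7249 → 2.725 bits.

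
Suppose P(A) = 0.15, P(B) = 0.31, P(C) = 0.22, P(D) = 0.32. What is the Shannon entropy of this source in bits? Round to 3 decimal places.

1.941 bits

H = −Σ pᵢ log₂ pᵢ.
−0.15·log₂(0.15) = 0.4105
−0.31·log₂(0.31) = 0.5238
−0.22·log₂(0.22) = 0.4806
−0.32·log₂(0.32) = 0.5260
Sum ≈ 1.9409 → 1.941 bits.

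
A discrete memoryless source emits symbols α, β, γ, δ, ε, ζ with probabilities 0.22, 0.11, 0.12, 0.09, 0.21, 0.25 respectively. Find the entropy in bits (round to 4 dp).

2.4834 bits

H = −Σ pᵢ log₂ pᵢ.
−0.22·log₂(0.22) = 0.4806
−0.11·log₂(0.11) = 0.3503
−0.12·log₂(0.12) = 0.3671
−0.09·log₂(0.09) = 0.3127
−0.21·log₂(0.21) = 0.4728
−0.25·log₂(0.25) = 0.5000
Sum ≈ 2.4834 → 2.4834 bits.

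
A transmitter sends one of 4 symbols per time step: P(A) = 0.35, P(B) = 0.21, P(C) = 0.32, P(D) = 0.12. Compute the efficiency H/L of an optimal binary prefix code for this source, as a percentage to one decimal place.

Entropy H = −Σ p log₂ p ≈ 1.8960 bits.
Huffman merges: 3/25+21/100→33/100; 8/25+33/100→13/20; 7/20+13/20→1. L = 99/50 ≈ 1.9800.
Efficiency = H/L = 1.8960/1.9800 = 95.8%.

95.8%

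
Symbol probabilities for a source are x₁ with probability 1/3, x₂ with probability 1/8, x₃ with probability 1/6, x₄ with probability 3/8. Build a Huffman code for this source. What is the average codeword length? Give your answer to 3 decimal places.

1.917 bits/symbol

Repeatedly combine the two least-probable nodes; the expected code length is the sum of the merged weights.
merge 1/8 + 1/6 → 7/24
merge 7/24 + 1/3 → 5/8
merge 3/8 + 5/8 → 1
L = 7/24 + 5/8 + 1 = 23/12 ≈ 1.917 bits/symbol.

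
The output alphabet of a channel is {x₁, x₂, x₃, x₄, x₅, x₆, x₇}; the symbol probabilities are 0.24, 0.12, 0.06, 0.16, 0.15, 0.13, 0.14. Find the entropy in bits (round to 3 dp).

H = −Σ pᵢ log₂ pᵢ.
−0.24·log₂(0.24) = 0.4941
−0.12·log₂(0.12) = 0.3671
−0.06·log₂(0.06) = 0.2435
−0.16·log₂(0.16) = 0.4230
−0.15·log₂(0.15) = 0.4105
−0.13·log₂(0.13) = 0.3826
−0.14·log₂(0.14) = 0.3971
Sum ≈ 2.7181 → 2.718 bits.

2.718 bits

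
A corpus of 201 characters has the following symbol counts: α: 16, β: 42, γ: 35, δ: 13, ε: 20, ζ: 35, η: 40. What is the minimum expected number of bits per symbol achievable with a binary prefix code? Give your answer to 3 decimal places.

Probabilities are the counts divided by 201.
Repeatedly combine the two least-probable nodes; the expected code length is the sum of the merged weights.
merge 13/201 + 16/201 → 29/201
merge 20/201 + 29/201 → 49/201
merge 35/201 + 35/201 → 70/201
merge 40/201 + 14/67 → 82/201
merge 49/201 + 70/201 → 119/201
merge 82/201 + 119/201 → 1
L = 29/201 + 49/201 + 70/201 + 82/201 + 119/201 + 1 = 550/201 ≈ 2.736 bits/symbol.

2.736 bits/symbol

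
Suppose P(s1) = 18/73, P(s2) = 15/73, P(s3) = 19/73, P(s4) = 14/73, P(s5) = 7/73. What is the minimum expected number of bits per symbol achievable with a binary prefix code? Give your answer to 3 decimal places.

Repeatedly combine the two least-probable nodes; the expected code length is the sum of the merged weights.
merge 7/73 + 14/73 → 21/73
merge 15/73 + 18/73 → 33/73
merge 19/73 + 21/73 → 40/73
merge 33/73 + 40/73 → 1
L = 21/73 + 33/73 + 40/73 + 1 = 167/73 ≈ 2.288 bits/symbol.

2.288 bits/symbol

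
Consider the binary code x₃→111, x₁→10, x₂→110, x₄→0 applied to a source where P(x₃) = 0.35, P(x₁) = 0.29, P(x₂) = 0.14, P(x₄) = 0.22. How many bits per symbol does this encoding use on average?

L̄ = Σ pᵢ·ℓᵢ = 0.35·3 + 0.29·2 + 0.14·3 + 0.22·1 = 2.27 bits/symbol.

2.27 bits/symbol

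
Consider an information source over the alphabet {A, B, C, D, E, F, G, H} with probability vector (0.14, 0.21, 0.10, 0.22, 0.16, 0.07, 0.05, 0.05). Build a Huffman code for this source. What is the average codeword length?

Repeatedly combine the two least-probable nodes; the expected code length is the sum of the merged weights.
merge 1/20 + 1/20 → 1/10
merge 7/100 + 1/10 → 17/100
merge 1/10 + 7/50 → 6/25
merge 4/25 + 17/100 → 33/100
merge 21/100 + 11/50 → 43/100
merge 6/25 + 33/100 → 57/100
merge 43/100 + 57/100 → 1
L = 1/10 + 17/100 + 6/25 + 33/100 + 43/100 + 57/100 + 1 = 71/25 = 2.84 bits/symbol.

2.84 bits/symbol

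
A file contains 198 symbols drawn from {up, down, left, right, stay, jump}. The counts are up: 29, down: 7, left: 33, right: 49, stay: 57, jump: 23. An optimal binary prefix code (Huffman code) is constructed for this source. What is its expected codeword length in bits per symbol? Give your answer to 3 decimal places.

Probabilities are the counts divided by 198.
Repeatedly combine the two least-probable nodes; the expected code length is the sum of the merged weights.
merge 7/198 + 23/198 → 5/33
merge 29/198 + 5/33 → 59/198
merge 1/6 + 49/198 → 41/99
merge 19/66 + 59/198 → 58/99
merge 41/99 + 58/99 → 1
L = 5/33 + 59/198 + 41/99 + 58/99 + 1 = 485/198 ≈ 2.449 bits/symbol.

2.449 bits/symbol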